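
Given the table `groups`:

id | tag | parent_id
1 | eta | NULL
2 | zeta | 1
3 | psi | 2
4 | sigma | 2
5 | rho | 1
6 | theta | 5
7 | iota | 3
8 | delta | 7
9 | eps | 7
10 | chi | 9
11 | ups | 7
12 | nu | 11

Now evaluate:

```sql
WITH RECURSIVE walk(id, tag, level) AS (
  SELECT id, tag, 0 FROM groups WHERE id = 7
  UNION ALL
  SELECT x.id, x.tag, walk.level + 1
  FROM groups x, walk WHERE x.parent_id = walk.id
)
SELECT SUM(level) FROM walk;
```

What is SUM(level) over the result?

Base: id=7 (iota) at level 0.
Iteration 1: rows with parent_id in {7} -> delta (id 8, level 1), eps (id 9, level 1), ups (id 11, level 1).
Iteration 2: rows with parent_id in {8,9,11} -> chi (id 10, level 2), nu (id 12, level 2).
Iteration 3: no rows with parent_id in {10,12}; recursion stops.
SUM(level) = 0 + 1 + 1 + 1 + 2 + 2 = 7.

7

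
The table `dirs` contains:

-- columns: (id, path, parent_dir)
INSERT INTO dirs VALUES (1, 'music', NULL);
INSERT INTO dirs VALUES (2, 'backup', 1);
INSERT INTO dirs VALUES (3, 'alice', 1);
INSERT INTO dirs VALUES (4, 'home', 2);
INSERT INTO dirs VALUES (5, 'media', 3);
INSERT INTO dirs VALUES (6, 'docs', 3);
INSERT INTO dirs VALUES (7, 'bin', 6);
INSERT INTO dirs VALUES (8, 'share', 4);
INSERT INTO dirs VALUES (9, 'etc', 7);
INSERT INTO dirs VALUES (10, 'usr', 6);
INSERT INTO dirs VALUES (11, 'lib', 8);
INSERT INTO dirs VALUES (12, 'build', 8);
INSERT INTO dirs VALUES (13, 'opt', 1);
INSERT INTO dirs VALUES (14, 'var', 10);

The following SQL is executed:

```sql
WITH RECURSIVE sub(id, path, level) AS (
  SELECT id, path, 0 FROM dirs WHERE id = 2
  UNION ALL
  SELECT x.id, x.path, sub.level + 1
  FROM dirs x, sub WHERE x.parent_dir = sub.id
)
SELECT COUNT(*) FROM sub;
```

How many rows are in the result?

Base: id=2 (backup) at level 0.
Iteration 1: rows with parent_dir in {2} -> home (id 4, level 1).
Iteration 2: rows with parent_dir in {4} -> share (id 8, level 2).
Iteration 3: rows with parent_dir in {8} -> lib (id 11, level 3), build (id 12, level 3).
Iteration 4: no rows with parent_dir in {11,12}; recursion stops.
Total rows emitted: 5.

5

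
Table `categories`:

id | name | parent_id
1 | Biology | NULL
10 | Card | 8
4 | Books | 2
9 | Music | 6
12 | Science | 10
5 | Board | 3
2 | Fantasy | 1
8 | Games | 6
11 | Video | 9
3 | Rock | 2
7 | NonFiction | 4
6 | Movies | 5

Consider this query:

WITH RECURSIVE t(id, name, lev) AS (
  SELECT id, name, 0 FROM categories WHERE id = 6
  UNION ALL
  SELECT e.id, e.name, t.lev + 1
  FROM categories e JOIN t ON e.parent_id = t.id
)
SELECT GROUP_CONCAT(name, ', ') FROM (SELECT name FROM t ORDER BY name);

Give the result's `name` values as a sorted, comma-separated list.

Base: id=6 (Movies) at lev 0.
Iteration 1: rows with parent_id in {6} -> Games (id 8, lev 1), Music (id 9, lev 1).
Iteration 2: rows with parent_id in {8,9} -> Card (id 10, lev 2), Video (id 11, lev 2).
Iteration 3: rows with parent_id in {10,11} -> Science (id 12, lev 3).
Iteration 4: no rows with parent_id in {12}; recursion stops.

Card, Games, Movies, Music, Science, Video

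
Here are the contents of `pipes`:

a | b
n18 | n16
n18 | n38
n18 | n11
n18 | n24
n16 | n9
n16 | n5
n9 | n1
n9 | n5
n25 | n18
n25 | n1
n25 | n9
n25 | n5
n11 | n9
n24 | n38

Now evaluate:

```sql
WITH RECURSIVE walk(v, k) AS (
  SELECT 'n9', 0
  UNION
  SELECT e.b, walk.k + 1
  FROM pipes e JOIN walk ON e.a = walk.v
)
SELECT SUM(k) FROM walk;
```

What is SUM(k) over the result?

2

Base: (n9, k=0).
Iteration 1: edges from {n9} -> (n1, k=1), (n5, k=1).
Iteration 2: no outgoing edges from {n1,n5}; recursion stops.
SUM(k) = 0 + 1 + 1 = 2.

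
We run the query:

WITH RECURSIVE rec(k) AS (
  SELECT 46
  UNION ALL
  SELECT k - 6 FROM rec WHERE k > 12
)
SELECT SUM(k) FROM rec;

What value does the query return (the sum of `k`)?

196

Base: k=46.
Iteration 1: 46 > 12 holds -> k = 46 - 6 = 40.
Iteration 2: 40 > 12 holds -> k = 40 - 6 = 34.
Iteration 3: 34 > 12 holds -> k = 34 - 6 = 28.
Iteration 4: 28 > 12 holds -> k = 28 - 6 = 22.
Iteration 5: 22 > 12 holds -> k = 22 - 6 = 16.
Iteration 6: 16 > 12 holds -> k = 16 - 6 = 10.
Iteration 7: 10 > 12 fails; recursion stops.
SUM(k) = 46 + 40 + 34 + 28 + 22 + 16 + 10 = 196.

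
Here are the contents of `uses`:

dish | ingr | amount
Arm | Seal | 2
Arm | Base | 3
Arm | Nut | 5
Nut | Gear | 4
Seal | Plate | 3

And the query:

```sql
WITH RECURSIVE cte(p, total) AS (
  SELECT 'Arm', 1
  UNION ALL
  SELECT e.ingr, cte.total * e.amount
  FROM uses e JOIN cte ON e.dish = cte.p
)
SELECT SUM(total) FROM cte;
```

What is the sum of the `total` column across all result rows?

37

Base: (Arm, total=1).
Iteration 1: components of {Arm} -> Base = 1*3 = 3, Nut = 1*5 = 5, Seal = 1*2 = 2.
Iteration 2: components of {Base,Nut,Seal} -> Gear = 5*4 = 20, Plate = 2*3 = 6.
Iteration 3: no further components; recursion stops.
SUM(total) = 1 + 2 + 3 + 5 + 6 + 20 = 37.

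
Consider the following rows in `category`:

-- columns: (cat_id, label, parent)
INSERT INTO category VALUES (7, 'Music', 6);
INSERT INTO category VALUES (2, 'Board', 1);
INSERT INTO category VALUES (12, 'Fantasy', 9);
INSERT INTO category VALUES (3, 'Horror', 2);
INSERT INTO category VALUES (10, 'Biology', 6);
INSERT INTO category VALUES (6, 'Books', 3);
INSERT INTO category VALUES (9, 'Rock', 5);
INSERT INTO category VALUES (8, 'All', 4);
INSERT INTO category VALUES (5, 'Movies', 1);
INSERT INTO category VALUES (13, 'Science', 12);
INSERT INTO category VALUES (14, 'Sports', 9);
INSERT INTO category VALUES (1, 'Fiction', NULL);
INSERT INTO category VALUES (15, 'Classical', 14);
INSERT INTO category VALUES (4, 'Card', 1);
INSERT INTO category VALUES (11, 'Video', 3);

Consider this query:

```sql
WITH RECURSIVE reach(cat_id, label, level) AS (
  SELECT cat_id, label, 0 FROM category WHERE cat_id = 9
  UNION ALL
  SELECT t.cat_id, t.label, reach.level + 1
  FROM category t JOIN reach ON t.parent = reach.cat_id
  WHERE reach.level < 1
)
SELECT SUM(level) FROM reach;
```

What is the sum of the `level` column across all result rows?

Base: cat_id=9 (Rock) at level 0.
Iteration 1: rows with parent in {9} -> Fantasy (id 12, level 1), Sports (id 14, level 1).
Iteration 2: level < 1 fails for all current rows; recursion stops.
SUM(level) = 0 + 1 + 1 = 2.

2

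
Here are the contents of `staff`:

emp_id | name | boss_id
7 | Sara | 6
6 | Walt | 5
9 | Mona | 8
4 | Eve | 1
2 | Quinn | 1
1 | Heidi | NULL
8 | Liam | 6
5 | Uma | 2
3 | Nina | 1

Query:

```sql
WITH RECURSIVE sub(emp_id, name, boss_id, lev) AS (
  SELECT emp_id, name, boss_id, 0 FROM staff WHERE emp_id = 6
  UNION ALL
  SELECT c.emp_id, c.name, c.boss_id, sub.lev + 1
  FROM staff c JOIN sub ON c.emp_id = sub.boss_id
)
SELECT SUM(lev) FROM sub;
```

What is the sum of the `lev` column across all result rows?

6

Base: emp_id=6 (Walt), boss_id=5, lev 0.
Iteration 1: join on emp_id=5 -> Uma (id 5, boss_id=2, lev 1).
Iteration 2: join on emp_id=2 -> Quinn (id 2, boss_id=1, lev 2).
Iteration 3: join on emp_id=1 -> Heidi (id 1, boss_id=NULL, lev 3).
Iteration 4: boss_id is NULL; no match; recursion stops.
SUM(lev) = 0 + 1 + 2 + 3 = 6.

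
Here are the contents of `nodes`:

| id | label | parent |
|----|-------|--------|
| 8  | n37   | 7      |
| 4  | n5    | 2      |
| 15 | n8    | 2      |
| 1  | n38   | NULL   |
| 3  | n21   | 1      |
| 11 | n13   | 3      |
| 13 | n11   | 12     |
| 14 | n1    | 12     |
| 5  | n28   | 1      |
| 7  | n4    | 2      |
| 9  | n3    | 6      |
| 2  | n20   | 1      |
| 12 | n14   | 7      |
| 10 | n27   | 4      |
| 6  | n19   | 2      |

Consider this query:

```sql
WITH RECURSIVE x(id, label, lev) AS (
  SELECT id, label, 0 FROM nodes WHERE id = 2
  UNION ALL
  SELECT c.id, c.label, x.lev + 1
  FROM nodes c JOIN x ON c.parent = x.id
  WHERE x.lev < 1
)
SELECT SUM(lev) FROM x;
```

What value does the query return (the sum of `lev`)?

Base: id=2 (n20) at lev 0.
Iteration 1: rows with parent in {2} -> n5 (id 4, lev 1), n19 (id 6, lev 1), n4 (id 7, lev 1), n8 (id 15, lev 1).
Iteration 2: lev < 1 fails for all current rows; recursion stops.
SUM(lev) = 0 + 1 + 1 + 1 + 1 = 4.

4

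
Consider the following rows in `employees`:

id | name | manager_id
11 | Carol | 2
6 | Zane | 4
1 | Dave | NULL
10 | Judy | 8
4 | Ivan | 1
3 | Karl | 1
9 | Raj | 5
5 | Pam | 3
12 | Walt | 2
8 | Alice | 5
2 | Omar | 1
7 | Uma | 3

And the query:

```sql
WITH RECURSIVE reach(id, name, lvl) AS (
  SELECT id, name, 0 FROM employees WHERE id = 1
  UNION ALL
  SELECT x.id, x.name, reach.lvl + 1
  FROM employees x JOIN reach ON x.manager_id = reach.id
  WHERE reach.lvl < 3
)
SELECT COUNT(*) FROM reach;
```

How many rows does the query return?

11

Base: id=1 (Dave) at lvl 0.
Iteration 1: rows with manager_id in {1} -> Omar (id 2, lvl 1), Karl (id 3, lvl 1), Ivan (id 4, lvl 1).
Iteration 2: rows with manager_id in {2,3,4} -> Pam (id 5, lvl 2), Zane (id 6, lvl 2), Uma (id 7, lvl 2), Carol (id 11, lvl 2), Walt (id 12, lvl 2).
Iteration 3: rows with manager_id in {5,6,7,11,12} -> Alice (id 8, lvl 3), Raj (id 9, lvl 3).
Iteration 4: lvl < 3 fails for all current rows; recursion stops.
Total rows emitted: 11.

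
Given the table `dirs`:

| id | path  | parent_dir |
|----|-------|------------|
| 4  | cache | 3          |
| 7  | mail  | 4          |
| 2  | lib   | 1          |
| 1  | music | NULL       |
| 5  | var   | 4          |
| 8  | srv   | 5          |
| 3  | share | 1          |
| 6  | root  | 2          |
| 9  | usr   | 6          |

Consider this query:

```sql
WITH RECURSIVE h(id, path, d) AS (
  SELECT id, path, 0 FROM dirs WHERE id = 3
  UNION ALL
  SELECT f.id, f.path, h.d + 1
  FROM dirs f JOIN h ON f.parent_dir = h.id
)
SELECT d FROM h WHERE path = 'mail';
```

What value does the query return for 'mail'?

Base: id=3 (share) at d 0.
Iteration 1: rows with parent_dir in {3} -> cache (id 4, d 1).
Iteration 2: rows with parent_dir in {4} -> var (id 5, d 2), mail (id 7, d 2).
Iteration 3: rows with parent_dir in {5,7} -> srv (id 8, d 3).
Iteration 4: no rows with parent_dir in {8}; recursion stops.

2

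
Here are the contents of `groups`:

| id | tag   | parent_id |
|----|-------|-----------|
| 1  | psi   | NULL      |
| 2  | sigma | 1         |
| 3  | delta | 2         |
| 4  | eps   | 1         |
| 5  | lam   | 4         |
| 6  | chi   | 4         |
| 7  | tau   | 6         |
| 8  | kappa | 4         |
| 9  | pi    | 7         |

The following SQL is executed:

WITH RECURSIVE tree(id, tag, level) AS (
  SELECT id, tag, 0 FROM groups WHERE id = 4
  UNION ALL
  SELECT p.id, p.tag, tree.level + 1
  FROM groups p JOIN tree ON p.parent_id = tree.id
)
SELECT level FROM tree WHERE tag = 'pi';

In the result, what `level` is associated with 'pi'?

3

Base: id=4 (eps) at level 0.
Iteration 1: rows with parent_id in {4} -> lam (id 5, level 1), chi (id 6, level 1), kappa (id 8, level 1).
Iteration 2: rows with parent_id in {5,6,8} -> tau (id 7, level 2).
Iteration 3: rows with parent_id in {7} -> pi (id 9, level 3).
Iteration 4: no rows with parent_id in {9}; recursion stops.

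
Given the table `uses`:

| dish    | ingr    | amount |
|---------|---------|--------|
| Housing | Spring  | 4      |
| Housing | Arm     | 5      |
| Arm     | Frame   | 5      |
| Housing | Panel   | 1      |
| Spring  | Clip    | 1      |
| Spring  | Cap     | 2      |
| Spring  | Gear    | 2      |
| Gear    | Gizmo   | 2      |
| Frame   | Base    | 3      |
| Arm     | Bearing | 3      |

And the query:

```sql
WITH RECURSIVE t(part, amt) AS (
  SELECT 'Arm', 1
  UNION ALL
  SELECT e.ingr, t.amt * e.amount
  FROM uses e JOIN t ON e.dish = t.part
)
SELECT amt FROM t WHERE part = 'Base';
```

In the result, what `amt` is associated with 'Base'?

15

Base: (Arm, amt=1).
Iteration 1: components of {Arm} -> Bearing = 1*3 = 3, Frame = 1*5 = 5.
Iteration 2: components of {Bearing,Frame} -> Base = 5*3 = 15.
Iteration 3: no further components; recursion stops.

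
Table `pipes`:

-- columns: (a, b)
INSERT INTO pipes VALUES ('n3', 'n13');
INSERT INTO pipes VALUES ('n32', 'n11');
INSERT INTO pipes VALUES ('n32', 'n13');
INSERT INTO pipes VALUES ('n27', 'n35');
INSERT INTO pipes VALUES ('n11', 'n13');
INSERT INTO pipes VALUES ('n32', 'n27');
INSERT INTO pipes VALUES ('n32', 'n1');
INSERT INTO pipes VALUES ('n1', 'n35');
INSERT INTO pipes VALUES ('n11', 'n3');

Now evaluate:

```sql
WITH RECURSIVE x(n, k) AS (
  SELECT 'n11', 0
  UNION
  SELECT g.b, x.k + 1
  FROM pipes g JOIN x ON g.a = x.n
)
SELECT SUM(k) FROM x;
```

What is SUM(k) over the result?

Base: (n11, k=0).
Iteration 1: edges from {n11} -> (n13, k=1), (n3, k=1).
Iteration 2: edges from {n13,n3} -> (n13, k=2).
Iteration 3: no outgoing edges from {n13}; recursion stops.
SUM(k) = 0 + 1 + 1 + 2 = 4.

4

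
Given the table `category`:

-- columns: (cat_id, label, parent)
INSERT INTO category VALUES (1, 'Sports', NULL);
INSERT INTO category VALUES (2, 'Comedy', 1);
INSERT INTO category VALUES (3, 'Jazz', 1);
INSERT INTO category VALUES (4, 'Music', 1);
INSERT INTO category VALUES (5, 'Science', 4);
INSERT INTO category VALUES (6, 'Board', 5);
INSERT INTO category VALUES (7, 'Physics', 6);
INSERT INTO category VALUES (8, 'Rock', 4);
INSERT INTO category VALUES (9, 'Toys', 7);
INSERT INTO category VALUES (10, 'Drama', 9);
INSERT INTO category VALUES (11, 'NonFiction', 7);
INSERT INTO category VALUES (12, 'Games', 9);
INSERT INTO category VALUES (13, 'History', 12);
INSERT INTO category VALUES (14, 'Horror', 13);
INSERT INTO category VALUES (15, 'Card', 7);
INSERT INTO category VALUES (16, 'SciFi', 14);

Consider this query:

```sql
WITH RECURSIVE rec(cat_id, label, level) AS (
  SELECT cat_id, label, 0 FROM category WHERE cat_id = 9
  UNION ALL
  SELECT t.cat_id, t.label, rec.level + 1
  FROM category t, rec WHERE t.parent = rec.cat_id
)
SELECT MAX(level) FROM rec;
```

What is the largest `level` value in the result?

Base: cat_id=9 (Toys) at level 0.
Iteration 1: rows with parent in {9} -> Drama (id 10, level 1), Games (id 12, level 1).
Iteration 2: rows with parent in {10,12} -> History (id 13, level 2).
Iteration 3: rows with parent in {13} -> Horror (id 14, level 3).
Iteration 4: rows with parent in {14} -> SciFi (id 16, level 4).
Iteration 5: no rows with parent in {16}; recursion stops.
level values: 0, 1, 1, 2, 3, 4; the maximum is 4.

4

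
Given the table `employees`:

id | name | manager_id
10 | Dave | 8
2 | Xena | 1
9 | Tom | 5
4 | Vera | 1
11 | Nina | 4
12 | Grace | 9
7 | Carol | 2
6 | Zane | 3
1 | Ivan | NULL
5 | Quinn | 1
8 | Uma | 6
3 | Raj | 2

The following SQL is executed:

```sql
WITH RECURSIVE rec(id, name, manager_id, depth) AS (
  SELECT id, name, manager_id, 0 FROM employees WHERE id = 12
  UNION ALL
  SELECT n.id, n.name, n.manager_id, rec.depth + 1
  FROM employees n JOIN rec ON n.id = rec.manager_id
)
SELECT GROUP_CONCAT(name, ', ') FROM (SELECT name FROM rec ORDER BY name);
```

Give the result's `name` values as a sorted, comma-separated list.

Base: id=12 (Grace), manager_id=9, depth 0.
Iteration 1: join on id=9 -> Tom (id 9, manager_id=5, depth 1).
Iteration 2: join on id=5 -> Quinn (id 5, manager_id=1, depth 2).
Iteration 3: join on id=1 -> Ivan (id 1, manager_id=NULL, depth 3).
Iteration 4: manager_id is NULL; no match; recursion stops.

Grace, Ivan, Quinn, Tom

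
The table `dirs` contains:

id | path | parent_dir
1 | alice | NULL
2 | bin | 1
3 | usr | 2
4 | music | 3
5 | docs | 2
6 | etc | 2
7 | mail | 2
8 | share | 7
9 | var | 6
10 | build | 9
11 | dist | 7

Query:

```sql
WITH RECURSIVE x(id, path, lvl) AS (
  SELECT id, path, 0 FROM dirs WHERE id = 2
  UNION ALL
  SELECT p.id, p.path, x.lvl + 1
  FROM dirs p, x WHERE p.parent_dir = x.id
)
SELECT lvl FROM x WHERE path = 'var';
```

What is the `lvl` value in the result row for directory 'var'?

2

Base: id=2 (bin) at lvl 0.
Iteration 1: rows with parent_dir in {2} -> usr (id 3, lvl 1), docs (id 5, lvl 1), etc (id 6, lvl 1), mail (id 7, lvl 1).
Iteration 2: rows with parent_dir in {3,5,6,7} -> music (id 4, lvl 2), share (id 8, lvl 2), var (id 9, lvl 2), dist (id 11, lvl 2).
Iteration 3: rows with parent_dir in {4,8,9,11} -> build (id 10, lvl 3).
Iteration 4: no rows with parent_dir in {10}; recursion stops.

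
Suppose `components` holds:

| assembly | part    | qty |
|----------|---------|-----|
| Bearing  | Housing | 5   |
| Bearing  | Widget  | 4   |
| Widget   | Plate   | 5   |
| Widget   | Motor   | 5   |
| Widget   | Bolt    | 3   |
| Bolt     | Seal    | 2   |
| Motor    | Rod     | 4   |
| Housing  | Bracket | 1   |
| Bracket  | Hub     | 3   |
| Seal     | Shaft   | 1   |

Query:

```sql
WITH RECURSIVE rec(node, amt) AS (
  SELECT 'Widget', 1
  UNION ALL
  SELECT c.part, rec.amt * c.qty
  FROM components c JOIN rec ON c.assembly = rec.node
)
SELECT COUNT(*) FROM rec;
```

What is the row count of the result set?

Base: (Widget, amt=1).
Iteration 1: components of {Widget} -> Bolt = 1*3 = 3, Motor = 1*5 = 5, Plate = 1*5 = 5.
Iteration 2: components of {Bolt,Motor,Plate} -> Rod = 5*4 = 20, Seal = 3*2 = 6.
Iteration 3: components of {Rod,Seal} -> Shaft = 6*1 = 6.
Iteration 4: no further components; recursion stops.
Total rows emitted: 7.

7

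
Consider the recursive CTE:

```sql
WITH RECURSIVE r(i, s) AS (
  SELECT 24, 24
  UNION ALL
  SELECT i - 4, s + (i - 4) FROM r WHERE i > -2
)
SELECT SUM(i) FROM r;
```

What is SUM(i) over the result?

80

Base: i=24, s=24.
Iteration 1: 24 > -2 holds -> i = 24 - 4 = 20, s = 24 + 20 = 44.
Iteration 2: 20 > -2 holds -> i = 20 - 4 = 16, s = 44 + 16 = 60.
Iteration 3: 16 > -2 holds -> i = 16 - 4 = 12, s = 60 + 12 = 72.
Iteration 4: 12 > -2 holds -> i = 12 - 4 = 8, s = 72 + 8 = 80.
Iteration 5: 8 > -2 holds -> i = 8 - 4 = 4, s = 80 + 4 = 84.
Iteration 6: 4 > -2 holds -> i = 4 - 4 = 0, s = 84 + 0 = 84.
Iteration 7: 0 > -2 holds -> i = 0 - 4 = -4, s = 84 + -4 = 80.
Iteration 8: -4 > -2 fails; recursion stops.
SUM(i) = 24 + 20 + 16 + 12 + 8 + 4 + 0 + -4 = 80.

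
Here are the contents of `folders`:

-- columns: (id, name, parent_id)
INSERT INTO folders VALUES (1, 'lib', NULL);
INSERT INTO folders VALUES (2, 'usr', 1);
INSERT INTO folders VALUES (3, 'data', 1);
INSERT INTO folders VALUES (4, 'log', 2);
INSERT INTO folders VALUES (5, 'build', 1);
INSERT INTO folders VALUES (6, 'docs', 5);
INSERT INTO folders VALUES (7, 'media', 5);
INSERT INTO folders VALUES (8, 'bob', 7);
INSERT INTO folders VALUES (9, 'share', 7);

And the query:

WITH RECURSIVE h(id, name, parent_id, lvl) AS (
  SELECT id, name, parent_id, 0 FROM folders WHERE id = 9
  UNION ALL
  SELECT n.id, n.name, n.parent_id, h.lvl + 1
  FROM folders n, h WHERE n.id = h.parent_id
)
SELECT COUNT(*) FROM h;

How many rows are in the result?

Base: id=9 (share), parent_id=7, lvl 0.
Iteration 1: join on id=7 -> media (id 7, parent_id=5, lvl 1).
Iteration 2: join on id=5 -> build (id 5, parent_id=1, lvl 2).
Iteration 3: join on id=1 -> lib (id 1, parent_id=NULL, lvl 3).
Iteration 4: parent_id is NULL; no match; recursion stops.
Total rows emitted: 4.

4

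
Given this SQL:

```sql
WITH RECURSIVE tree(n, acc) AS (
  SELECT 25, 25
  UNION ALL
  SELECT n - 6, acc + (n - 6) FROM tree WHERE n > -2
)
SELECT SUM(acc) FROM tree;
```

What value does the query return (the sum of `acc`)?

315

Base: n=25, acc=25.
Iteration 1: 25 > -2 holds -> n = 25 - 6 = 19, acc = 25 + 19 = 44.
Iteration 2: 19 > -2 holds -> n = 19 - 6 = 13, acc = 44 + 13 = 57.
Iteration 3: 13 > -2 holds -> n = 13 - 6 = 7, acc = 57 + 7 = 64.
Iteration 4: 7 > -2 holds -> n = 7 - 6 = 1, acc = 64 + 1 = 65.
Iteration 5: 1 > -2 holds -> n = 1 - 6 = -5, acc = 65 + -5 = 60.
Iteration 6: -5 > -2 fails; recursion stops.
SUM(acc) = 25 + 44 + 57 + 64 + 65 + 60 = 315.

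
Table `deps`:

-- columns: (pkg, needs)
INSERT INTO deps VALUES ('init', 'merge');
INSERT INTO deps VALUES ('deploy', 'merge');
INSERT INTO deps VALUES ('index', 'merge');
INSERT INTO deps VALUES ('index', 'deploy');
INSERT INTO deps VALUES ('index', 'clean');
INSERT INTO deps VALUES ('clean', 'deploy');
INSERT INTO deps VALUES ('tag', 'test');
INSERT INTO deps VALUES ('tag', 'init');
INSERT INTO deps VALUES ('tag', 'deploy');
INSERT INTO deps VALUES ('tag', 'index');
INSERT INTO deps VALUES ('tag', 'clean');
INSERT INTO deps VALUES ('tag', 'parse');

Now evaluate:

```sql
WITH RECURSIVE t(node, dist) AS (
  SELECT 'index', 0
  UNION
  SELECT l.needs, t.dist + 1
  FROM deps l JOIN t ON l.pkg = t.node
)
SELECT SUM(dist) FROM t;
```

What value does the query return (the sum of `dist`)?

10

Base: (index, dist=0).
Iteration 1: edges from {index} -> (clean, dist=1), (deploy, dist=1), (merge, dist=1).
Iteration 2: edges from {clean,deploy,merge} -> (deploy, dist=2), (merge, dist=2).
Iteration 3: edges from {deploy,merge} -> (merge, dist=3).
Iteration 4: no outgoing edges from {merge}; recursion stops.
SUM(dist) = 0 + 1 + 1 + 1 + 2 + 2 + 3 = 10.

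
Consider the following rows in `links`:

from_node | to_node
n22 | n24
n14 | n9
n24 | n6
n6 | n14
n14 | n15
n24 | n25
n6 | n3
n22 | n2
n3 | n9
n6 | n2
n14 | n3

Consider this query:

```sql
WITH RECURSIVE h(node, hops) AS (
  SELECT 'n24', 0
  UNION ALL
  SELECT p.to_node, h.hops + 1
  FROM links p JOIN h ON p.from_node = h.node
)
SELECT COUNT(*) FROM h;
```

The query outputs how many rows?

Base: (n24, hops=0).
Iteration 1: edges from {n24} -> (n25, hops=1), (n6, hops=1).
Iteration 2: edges from {n25,n6} -> (n14, hops=2), (n2, hops=2), (n3, hops=2).
Iteration 3: edges from {n14,n2,n3} -> (n15, hops=3), (n3, hops=3), (n9, hops=3) x2. [UNION ALL keeps all 4 new rows, including repeats]
Iteration 4: edges from {n15,n3,n9} -> (n9, hops=4).
Iteration 5: no outgoing edges from {n9}; recursion stops.
Total rows emitted: 11.

11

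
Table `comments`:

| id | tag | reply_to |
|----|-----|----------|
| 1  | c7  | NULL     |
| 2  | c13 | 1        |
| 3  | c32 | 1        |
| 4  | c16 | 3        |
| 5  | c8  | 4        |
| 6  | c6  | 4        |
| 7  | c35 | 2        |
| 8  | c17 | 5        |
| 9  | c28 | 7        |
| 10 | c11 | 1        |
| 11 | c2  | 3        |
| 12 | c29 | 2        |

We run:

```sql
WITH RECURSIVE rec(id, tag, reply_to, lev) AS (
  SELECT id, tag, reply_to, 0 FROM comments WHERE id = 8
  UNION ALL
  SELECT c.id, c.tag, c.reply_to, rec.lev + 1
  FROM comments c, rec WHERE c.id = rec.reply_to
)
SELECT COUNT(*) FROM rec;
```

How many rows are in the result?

Base: id=8 (c17), reply_to=5, lev 0.
Iteration 1: join on id=5 -> c8 (id 5, reply_to=4, lev 1).
Iteration 2: join on id=4 -> c16 (id 4, reply_to=3, lev 2).
Iteration 3: join on id=3 -> c32 (id 3, reply_to=1, lev 3).
Iteration 4: join on id=1 -> c7 (id 1, reply_to=NULL, lev 4).
Iteration 5: reply_to is NULL; no match; recursion stops.
Total rows emitted: 5.

5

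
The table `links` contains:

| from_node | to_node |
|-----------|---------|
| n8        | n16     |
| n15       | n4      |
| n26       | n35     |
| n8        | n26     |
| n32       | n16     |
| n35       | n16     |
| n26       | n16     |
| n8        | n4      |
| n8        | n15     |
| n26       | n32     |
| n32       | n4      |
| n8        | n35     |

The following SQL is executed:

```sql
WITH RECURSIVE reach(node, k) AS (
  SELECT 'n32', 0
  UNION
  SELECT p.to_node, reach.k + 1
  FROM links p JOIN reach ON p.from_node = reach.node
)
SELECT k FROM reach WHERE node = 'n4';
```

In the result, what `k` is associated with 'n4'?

1

Base: (n32, k=0).
Iteration 1: edges from {n32} -> (n16, k=1), (n4, k=1).
Iteration 2: no outgoing edges from {n16,n4}; recursion stops.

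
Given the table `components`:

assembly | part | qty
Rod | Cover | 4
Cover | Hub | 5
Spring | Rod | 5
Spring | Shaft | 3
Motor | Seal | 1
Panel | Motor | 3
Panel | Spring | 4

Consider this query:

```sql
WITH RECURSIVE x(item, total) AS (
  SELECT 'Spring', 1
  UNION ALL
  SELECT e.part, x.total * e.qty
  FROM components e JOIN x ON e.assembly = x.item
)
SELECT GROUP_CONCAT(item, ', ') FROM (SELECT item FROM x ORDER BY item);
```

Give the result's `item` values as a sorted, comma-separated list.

Base: (Spring, total=1).
Iteration 1: components of {Spring} -> Rod = 1*5 = 5, Shaft = 1*3 = 3.
Iteration 2: components of {Rod,Shaft} -> Cover = 5*4 = 20.
Iteration 3: components of {Cover} -> Hub = 20*5 = 100.
Iteration 4: no further components; recursion stops.

Cover, Hub, Rod, Shaft, Spring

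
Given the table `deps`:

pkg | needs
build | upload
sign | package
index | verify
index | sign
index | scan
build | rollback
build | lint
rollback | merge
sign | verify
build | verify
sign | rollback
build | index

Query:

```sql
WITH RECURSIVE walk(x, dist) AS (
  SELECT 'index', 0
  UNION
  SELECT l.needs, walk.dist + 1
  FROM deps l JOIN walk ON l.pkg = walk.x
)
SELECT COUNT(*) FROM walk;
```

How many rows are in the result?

8

Base: (index, dist=0).
Iteration 1: edges from {index} -> (scan, dist=1), (sign, dist=1), (verify, dist=1).
Iteration 2: edges from {scan,sign,verify} -> (package, dist=2), (rollback, dist=2), (verify, dist=2).
Iteration 3: edges from {package,rollback,verify} -> (merge, dist=3).
Iteration 4: no outgoing edges from {merge}; recursion stops.
Total rows emitted: 8.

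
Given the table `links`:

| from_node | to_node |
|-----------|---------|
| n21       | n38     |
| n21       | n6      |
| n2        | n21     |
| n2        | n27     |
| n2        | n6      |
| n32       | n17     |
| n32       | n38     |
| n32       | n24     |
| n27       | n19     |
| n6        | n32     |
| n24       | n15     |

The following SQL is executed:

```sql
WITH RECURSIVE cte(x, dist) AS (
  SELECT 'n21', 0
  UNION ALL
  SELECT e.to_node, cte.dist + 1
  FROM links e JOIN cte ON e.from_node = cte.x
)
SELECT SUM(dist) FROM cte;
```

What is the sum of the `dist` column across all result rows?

17

Base: (n21, dist=0).
Iteration 1: edges from {n21} -> (n38, dist=1), (n6, dist=1).
Iteration 2: edges from {n38,n6} -> (n32, dist=2).
Iteration 3: edges from {n32} -> (n17, dist=3), (n24, dist=3), (n38, dist=3).
Iteration 4: edges from {n17,n24,n38} -> (n15, dist=4).
Iteration 5: no outgoing edges from {n15}; recursion stops.
SUM(dist) = 0 + 1 + 1 + 2 + 3 + 3 + 3 + 4 = 17.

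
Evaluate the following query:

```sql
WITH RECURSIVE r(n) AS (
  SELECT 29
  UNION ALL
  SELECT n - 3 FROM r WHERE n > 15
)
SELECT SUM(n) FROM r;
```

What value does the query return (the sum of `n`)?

Base: n=29.
Iteration 1: 29 > 15 holds -> n = 29 - 3 = 26.
Iteration 2: 26 > 15 holds -> n = 26 - 3 = 23.
Iteration 3: 23 > 15 holds -> n = 23 - 3 = 20.
Iteration 4: 20 > 15 holds -> n = 20 - 3 = 17.
Iteration 5: 17 > 15 holds -> n = 17 - 3 = 14.
Iteration 6: 14 > 15 fails; recursion stops.
SUM(n) = 29 + 26 + 23 + 20 + 17 + 14 = 129.

129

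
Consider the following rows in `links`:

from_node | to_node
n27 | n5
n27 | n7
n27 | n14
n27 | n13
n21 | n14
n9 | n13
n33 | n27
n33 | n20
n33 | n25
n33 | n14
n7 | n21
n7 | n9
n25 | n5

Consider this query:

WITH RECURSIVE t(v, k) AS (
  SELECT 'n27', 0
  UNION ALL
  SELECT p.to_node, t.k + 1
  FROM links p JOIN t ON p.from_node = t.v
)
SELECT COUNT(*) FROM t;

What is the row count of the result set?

Base: (n27, k=0).
Iteration 1: edges from {n27} -> (n13, k=1), (n14, k=1), (n5, k=1), (n7, k=1).
Iteration 2: edges from {n13,n14,n5,n7} -> (n21, k=2), (n9, k=2).
Iteration 3: edges from {n21,n9} -> (n13, k=3), (n14, k=3).
Iteration 4: no outgoing edges from {n13,n14}; recursion stops.
Total rows emitted: 9.

9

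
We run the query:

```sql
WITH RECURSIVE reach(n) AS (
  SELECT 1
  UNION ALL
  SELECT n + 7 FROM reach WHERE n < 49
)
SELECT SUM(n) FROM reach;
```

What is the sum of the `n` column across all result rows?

204

Base: n=1.
Iteration 1: 1 < 49 holds -> n = 1 + 7 = 8.
Iteration 2: 8 < 49 holds -> n = 8 + 7 = 15.
Iteration 3: 15 < 49 holds -> n = 15 + 7 = 22.
Iteration 4: 22 < 49 holds -> n = 22 + 7 = 29.
Iteration 5: 29 < 49 holds -> n = 29 + 7 = 36.
Iteration 6: 36 < 49 holds -> n = 36 + 7 = 43.
Iteration 7: 43 < 49 holds -> n = 43 + 7 = 50.
Iteration 8: 50 < 49 fails; recursion stops.
SUM(n) = 1 + 8 + 15 + 22 + 29 + 36 + 43 + 50 = 204.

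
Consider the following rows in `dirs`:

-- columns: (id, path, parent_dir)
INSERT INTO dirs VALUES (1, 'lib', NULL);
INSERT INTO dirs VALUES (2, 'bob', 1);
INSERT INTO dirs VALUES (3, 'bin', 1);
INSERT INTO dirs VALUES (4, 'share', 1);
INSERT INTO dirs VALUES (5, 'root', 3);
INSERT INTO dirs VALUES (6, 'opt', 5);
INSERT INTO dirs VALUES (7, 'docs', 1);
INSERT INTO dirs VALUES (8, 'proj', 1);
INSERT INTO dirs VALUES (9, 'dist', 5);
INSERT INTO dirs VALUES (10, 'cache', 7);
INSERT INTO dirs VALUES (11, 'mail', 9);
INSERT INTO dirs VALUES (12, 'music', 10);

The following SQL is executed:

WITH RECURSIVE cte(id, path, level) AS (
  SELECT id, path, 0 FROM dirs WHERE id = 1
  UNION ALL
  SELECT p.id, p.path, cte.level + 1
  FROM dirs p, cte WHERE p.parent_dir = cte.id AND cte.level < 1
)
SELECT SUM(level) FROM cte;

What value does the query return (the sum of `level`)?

5

Base: id=1 (lib) at level 0.
Iteration 1: rows with parent_dir in {1} -> bob (id 2, level 1), bin (id 3, level 1), share (id 4, level 1), docs (id 7, level 1), proj (id 8, level 1).
Iteration 2: level < 1 fails for all current rows; recursion stops.
SUM(level) = 0 + 1 + 1 + 1 + 1 + 1 = 5.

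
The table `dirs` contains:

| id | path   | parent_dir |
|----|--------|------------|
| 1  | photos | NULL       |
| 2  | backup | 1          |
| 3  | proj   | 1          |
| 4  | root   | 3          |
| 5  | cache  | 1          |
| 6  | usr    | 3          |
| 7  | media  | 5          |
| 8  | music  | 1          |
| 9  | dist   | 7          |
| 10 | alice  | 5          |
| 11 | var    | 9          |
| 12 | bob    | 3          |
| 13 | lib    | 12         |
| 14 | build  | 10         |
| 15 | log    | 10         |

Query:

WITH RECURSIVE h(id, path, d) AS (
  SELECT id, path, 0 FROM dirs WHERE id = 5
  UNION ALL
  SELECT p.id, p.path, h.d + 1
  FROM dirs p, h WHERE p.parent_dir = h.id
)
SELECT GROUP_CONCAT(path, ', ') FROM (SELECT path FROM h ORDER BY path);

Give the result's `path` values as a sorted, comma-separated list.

alice, build, cache, dist, log, media, var

Base: id=5 (cache) at d 0.
Iteration 1: rows with parent_dir in {5} -> media (id 7, d 1), alice (id 10, d 1).
Iteration 2: rows with parent_dir in {7,10} -> dist (id 9, d 2), build (id 14, d 2), log (id 15, d 2).
Iteration 3: rows with parent_dir in {9,14,15} -> var (id 11, d 3).
Iteration 4: no rows with parent_dir in {11}; recursion stops.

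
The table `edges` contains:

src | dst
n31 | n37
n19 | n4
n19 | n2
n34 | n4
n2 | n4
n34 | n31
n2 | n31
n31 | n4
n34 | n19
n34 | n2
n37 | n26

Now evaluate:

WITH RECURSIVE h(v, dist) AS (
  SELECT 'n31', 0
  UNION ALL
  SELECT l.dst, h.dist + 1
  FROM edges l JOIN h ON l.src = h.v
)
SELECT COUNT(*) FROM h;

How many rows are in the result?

4

Base: (n31, dist=0).
Iteration 1: edges from {n31} -> (n37, dist=1), (n4, dist=1).
Iteration 2: edges from {n37,n4} -> (n26, dist=2).
Iteration 3: no outgoing edges from {n26}; recursion stops.
Total rows emitted: 4.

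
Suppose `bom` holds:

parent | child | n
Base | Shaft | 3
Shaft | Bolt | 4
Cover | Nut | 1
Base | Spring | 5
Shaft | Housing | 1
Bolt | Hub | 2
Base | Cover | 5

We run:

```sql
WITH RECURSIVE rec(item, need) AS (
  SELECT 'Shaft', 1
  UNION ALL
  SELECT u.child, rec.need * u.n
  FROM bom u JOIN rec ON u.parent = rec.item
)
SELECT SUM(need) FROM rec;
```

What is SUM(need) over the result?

Base: (Shaft, need=1).
Iteration 1: components of {Shaft} -> Bolt = 1*4 = 4, Housing = 1*1 = 1.
Iteration 2: components of {Bolt,Housing} -> Hub = 4*2 = 8.
Iteration 3: no further components; recursion stops.
SUM(need) = 1 + 4 + 1 + 8 = 14.

14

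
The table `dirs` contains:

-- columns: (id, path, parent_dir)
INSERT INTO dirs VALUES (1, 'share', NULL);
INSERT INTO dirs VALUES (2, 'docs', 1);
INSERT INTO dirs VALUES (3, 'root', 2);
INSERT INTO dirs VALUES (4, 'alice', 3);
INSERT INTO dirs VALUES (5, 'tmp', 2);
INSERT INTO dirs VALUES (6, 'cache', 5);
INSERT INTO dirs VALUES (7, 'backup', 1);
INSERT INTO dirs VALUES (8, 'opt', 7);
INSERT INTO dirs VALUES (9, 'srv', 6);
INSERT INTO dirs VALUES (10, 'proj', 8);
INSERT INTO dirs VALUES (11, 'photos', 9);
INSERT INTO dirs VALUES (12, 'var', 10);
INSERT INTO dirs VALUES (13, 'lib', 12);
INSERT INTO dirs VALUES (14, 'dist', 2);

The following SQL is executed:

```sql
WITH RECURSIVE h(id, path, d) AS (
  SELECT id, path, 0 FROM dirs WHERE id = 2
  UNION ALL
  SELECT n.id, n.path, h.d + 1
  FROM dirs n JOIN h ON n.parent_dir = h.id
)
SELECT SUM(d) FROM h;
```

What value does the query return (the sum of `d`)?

14

Base: id=2 (docs) at d 0.
Iteration 1: rows with parent_dir in {2} -> root (id 3, d 1), tmp (id 5, d 1), dist (id 14, d 1).
Iteration 2: rows with parent_dir in {3,5,14} -> alice (id 4, d 2), cache (id 6, d 2).
Iteration 3: rows with parent_dir in {4,6} -> srv (id 9, d 3).
Iteration 4: rows with parent_dir in {9} -> photos (id 11, d 4).
Iteration 5: no rows with parent_dir in {11}; recursion stops.
SUM(d) = 0 + 1 + 1 + 1 + 2 + 2 + 3 + 4 = 14.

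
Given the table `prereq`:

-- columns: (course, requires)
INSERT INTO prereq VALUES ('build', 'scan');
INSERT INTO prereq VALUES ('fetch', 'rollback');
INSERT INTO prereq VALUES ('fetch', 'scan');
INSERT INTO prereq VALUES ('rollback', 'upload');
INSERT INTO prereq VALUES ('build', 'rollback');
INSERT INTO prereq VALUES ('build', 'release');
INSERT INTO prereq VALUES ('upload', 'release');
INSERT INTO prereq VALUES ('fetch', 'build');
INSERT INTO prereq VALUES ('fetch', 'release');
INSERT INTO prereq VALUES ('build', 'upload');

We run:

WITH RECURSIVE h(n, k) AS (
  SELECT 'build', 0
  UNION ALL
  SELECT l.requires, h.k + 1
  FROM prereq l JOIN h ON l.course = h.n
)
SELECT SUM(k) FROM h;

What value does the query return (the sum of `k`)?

11

Base: (build, k=0).
Iteration 1: edges from {build} -> (release, k=1), (rollback, k=1), (scan, k=1), (upload, k=1).
Iteration 2: edges from {release,rollback,scan,upload} -> (release, k=2), (upload, k=2).
Iteration 3: edges from {release,upload} -> (release, k=3).
Iteration 4: no outgoing edges from {release}; recursion stops.
SUM(k) = 0 + 1 + 1 + 1 + 1 + 2 + 2 + 3 = 11.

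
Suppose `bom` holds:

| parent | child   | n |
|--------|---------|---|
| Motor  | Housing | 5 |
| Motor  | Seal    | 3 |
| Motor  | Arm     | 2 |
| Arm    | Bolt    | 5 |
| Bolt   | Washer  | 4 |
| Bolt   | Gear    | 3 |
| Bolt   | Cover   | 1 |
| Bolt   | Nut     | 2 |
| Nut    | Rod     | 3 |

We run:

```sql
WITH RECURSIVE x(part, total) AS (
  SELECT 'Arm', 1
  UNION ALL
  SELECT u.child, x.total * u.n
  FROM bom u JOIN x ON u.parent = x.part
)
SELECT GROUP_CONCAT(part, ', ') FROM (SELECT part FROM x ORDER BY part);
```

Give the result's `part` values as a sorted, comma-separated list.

Base: (Arm, total=1).
Iteration 1: components of {Arm} -> Bolt = 1*5 = 5.
Iteration 2: components of {Bolt} -> Cover = 5*1 = 5, Gear = 5*3 = 15, Nut = 5*2 = 10, Washer = 5*4 = 20.
Iteration 3: components of {Cover,Gear,Nut,Washer} -> Rod = 10*3 = 30.
Iteration 4: no further components; recursion stops.

Arm, Bolt, Cover, Gear, Nut, Rod, Washer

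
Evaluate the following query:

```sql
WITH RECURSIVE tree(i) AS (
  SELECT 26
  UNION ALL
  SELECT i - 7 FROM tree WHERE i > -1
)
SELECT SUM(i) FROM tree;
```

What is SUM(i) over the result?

Base: i=26.
Iteration 1: 26 > -1 holds -> i = 26 - 7 = 19.
Iteration 2: 19 > -1 holds -> i = 19 - 7 = 12.
Iteration 3: 12 > -1 holds -> i = 12 - 7 = 5.
Iteration 4: 5 > -1 holds -> i = 5 - 7 = -2.
Iteration 5: -2 > -1 fails; recursion stops.
SUM(i) = 26 + 19 + 12 + 5 + -2 = 60.

60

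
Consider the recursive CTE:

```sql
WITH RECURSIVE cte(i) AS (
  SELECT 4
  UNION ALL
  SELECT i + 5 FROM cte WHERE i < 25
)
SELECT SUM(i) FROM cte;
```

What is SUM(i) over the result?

Base: i=4.
Iteration 1: 4 < 25 holds -> i = 4 + 5 = 9.
Iteration 2: 9 < 25 holds -> i = 9 + 5 = 14.
Iteration 3: 14 < 25 holds -> i = 14 + 5 = 19.
Iteration 4: 19 < 25 holds -> i = 19 + 5 = 24.
Iteration 5: 24 < 25 holds -> i = 24 + 5 = 29.
Iteration 6: 29 < 25 fails; recursion stops.
SUM(i) = 4 + 9 + 14 + 19 + 24 + 29 = 99.

99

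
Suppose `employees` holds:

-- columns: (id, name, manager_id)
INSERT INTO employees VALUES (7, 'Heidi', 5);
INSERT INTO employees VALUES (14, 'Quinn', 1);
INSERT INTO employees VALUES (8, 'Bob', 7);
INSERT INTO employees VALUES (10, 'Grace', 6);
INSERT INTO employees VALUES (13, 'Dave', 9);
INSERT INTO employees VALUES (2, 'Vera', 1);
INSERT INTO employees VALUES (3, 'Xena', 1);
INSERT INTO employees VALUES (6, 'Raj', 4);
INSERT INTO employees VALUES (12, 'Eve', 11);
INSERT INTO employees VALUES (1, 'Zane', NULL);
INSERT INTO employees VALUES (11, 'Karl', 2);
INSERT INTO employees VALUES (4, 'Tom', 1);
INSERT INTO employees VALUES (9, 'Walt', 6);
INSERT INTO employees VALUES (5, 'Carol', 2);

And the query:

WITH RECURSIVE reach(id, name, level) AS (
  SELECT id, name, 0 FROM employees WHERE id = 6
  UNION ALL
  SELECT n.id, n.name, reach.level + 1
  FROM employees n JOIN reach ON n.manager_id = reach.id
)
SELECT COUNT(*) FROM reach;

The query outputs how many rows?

4

Base: id=6 (Raj) at level 0.
Iteration 1: rows with manager_id in {6} -> Walt (id 9, level 1), Grace (id 10, level 1).
Iteration 2: rows with manager_id in {9,10} -> Dave (id 13, level 2).
Iteration 3: no rows with manager_id in {13}; recursion stops.
Total rows emitted: 4.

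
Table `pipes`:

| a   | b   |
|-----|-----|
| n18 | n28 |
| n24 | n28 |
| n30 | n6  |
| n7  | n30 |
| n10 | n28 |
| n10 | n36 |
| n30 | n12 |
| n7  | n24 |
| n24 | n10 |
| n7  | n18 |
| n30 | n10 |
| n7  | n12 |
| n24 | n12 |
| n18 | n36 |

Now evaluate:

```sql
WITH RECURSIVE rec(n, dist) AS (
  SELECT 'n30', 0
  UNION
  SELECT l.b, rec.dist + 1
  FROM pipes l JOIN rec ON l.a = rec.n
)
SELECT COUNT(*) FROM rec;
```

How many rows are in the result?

6

Base: (n30, dist=0).
Iteration 1: edges from {n30} -> (n10, dist=1), (n12, dist=1), (n6, dist=1).
Iteration 2: edges from {n10,n12,n6} -> (n28, dist=2), (n36, dist=2).
Iteration 3: no outgoing edges from {n28,n36}; recursion stops.
Total rows emitted: 6.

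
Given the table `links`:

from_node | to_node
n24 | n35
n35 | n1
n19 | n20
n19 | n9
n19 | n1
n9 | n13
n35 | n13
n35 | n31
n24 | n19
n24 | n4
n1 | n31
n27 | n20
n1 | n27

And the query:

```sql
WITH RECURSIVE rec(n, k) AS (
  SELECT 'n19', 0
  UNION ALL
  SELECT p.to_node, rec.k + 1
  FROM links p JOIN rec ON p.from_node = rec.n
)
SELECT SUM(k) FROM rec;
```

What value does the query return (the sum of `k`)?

12

Base: (n19, k=0).
Iteration 1: edges from {n19} -> (n1, k=1), (n20, k=1), (n9, k=1).
Iteration 2: edges from {n1,n20,n9} -> (n13, k=2), (n27, k=2), (n31, k=2).
Iteration 3: edges from {n13,n27,n31} -> (n20, k=3).
Iteration 4: no outgoing edges from {n20}; recursion stops.
SUM(k) = 0 + 1 + 1 + 1 + 2 + 2 + 2 + 3 = 12.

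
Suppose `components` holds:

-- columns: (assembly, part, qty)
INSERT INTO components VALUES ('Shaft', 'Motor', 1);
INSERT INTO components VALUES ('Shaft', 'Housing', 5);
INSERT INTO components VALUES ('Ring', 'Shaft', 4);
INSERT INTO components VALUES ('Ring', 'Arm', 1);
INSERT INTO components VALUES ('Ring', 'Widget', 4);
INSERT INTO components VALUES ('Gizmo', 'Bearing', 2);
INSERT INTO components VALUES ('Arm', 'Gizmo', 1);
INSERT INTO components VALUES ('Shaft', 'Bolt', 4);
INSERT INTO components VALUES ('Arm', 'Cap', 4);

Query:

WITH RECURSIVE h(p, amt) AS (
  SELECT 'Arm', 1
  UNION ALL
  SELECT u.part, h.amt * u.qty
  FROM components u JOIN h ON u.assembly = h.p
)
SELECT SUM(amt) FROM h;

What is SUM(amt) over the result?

8

Base: (Arm, amt=1).
Iteration 1: components of {Arm} -> Cap = 1*4 = 4, Gizmo = 1*1 = 1.
Iteration 2: components of {Cap,Gizmo} -> Bearing = 1*2 = 2.
Iteration 3: no further components; recursion stops.
SUM(amt) = 1 + 1 + 4 + 2 = 8.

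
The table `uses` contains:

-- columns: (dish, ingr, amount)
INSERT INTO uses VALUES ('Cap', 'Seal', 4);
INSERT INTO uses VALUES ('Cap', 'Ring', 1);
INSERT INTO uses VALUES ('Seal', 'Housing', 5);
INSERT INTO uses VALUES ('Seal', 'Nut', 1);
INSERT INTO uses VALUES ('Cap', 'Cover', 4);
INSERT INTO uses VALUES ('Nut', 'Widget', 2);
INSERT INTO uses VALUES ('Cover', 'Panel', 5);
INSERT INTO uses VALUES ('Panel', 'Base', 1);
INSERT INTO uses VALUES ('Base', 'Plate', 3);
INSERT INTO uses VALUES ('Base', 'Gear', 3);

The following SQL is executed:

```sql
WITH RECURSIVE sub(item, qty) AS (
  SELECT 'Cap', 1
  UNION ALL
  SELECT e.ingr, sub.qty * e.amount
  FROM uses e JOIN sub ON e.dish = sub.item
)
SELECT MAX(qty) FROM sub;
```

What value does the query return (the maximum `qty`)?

Base: (Cap, qty=1).
Iteration 1: components of {Cap} -> Cover = 1*4 = 4, Ring = 1*1 = 1, Seal = 1*4 = 4.
Iteration 2: components of {Cover,Ring,Seal} -> Housing = 4*5 = 20, Nut = 4*1 = 4, Panel = 4*5 = 20.
Iteration 3: components of {Housing,Nut,Panel} -> Base = 20*1 = 20, Widget = 4*2 = 8.
Iteration 4: components of {Base,Widget} -> Gear = 20*3 = 60, Plate = 20*3 = 60.
Iteration 5: no further components; recursion stops.
qty values: 1, 4, 1, 4, 20, 4, 20, 8, 20, 60, 60; the maximum is 60.

60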